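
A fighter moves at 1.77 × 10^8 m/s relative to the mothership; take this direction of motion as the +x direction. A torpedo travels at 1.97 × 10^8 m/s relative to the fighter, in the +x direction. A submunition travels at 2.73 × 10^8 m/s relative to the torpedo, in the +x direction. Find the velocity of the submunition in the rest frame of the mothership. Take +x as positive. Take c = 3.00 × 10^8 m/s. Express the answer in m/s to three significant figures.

Apply u = (u' + v)/(1 + u'v/c²) successively, working outward toward the mothership.
(Dividing each given speed by c = 3.00 × 10^8 m/s to work in units of c.)
Start: velocity of the fighter relative to the mothership = 0.5900c.
Compose with the torpedo (u' = 0.657 in the fighter frame): u_1 = (0.657 + 0.590) / (1 + 0.657·0.590) = 1.2467/1.3874 = 0.8985.
Compose with the submunition (u' = 0.910 in the torpedo frame): u_2 = (0.910 + 0.899) / (1 + 0.910·0.899) = 1.8085/1.8177 = 0.9950.
So u = 0.9950 × 3.00 × 10^8 m/s.

2.98 × 10^8 m/s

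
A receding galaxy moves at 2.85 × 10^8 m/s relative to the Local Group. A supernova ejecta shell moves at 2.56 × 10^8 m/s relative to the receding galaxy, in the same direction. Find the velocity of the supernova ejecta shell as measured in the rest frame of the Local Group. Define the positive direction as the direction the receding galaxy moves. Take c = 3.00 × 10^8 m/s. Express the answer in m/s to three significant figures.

2.99 × 10^8 m/s

In units of c (dividing by 3.00 × 10^8 m/s): v = 0.950, u' = 0.853.
u = (u' + v)/(1 + u'v/c²):
u = (0.853 + 0.950) / (1 + 0.853·0.950) = 1.8033/1.8107 = 0.9959
Converting back: u = 0.9959 × 3.00 × 10^8 m/s.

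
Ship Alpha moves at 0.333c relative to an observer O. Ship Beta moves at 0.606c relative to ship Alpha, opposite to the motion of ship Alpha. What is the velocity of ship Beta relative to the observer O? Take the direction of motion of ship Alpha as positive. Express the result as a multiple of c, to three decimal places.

-0.342c

With v = 0.333 and u' = -0.606 (in units of c),
u = (u' + v)/(1 + u'v/c²):
u = (-0.606 + 0.333) / (1 + (-0.606)·0.333) = -0.2730/0.7982 = -0.3420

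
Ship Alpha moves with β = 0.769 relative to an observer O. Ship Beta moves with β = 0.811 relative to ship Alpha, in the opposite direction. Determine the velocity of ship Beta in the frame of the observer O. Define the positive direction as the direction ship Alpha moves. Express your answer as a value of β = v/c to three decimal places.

With v = 0.769 and u' = -0.811 (in units of c),
u = (u' + v)/(1 + u'v/c²):
u = (-0.811 + 0.769) / (1 + (-0.811)·0.769) = -0.0420/0.3763 = -0.1116

β = -0.112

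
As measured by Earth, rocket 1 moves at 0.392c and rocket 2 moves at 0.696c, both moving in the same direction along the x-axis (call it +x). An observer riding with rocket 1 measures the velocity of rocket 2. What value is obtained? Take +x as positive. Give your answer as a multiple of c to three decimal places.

+0.418c

β_A = 0.392, β_B = 0.696.
Transform to A's frame with the inverse velocity-addition law: u' = (u − v)/(1 − uv/c²), taking u = β_B and v = β_A.
u' = (0.696 − 0.392) / (1 − (0.392)(0.696)) = 0.3040/0.7272 = 0.4181.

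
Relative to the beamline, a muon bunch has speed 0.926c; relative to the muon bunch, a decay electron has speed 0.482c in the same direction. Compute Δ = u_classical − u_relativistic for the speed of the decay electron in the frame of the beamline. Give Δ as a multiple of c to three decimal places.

Galilean: u_cl = 0.482 + 0.926 = 1.4080.
Relativistic: u_rel = (0.482 + 0.926) / (1 + 0.482·0.926) = 1.4080/1.4463 = 0.9735.
Δ = 1.4080 − 0.9735 = 0.4345.
(The classical prediction exceeds c; the relativistic result does not.)

Δ = 0.435c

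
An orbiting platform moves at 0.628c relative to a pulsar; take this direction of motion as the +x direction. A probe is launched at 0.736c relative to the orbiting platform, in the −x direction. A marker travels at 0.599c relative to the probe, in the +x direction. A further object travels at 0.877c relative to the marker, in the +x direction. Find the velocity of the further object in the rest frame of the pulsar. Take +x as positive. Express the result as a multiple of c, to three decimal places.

Apply u = (u' + v)/(1 + u'v/c²) successively, working outward toward the pulsar.
Start: velocity of the orbiting platform relative to the pulsar = 0.6280c.
Compose with the probe (u' = -0.736 in the orbiting platform frame): u_1 = (-0.736 + 0.628) / (1 + (-0.736)·0.628) = -0.1080/0.5378 = -0.2008.
Compose with the marker (u' = 0.599 in the probe frame): u_2 = (0.599 + (-0.201)) / (1 + 0.599·(-0.201)) = 0.3982/0.8797 = 0.4526.
Compose with the further object (u' = 0.877 in the marker frame): u_3 = (0.877 + 0.453) / (1 + 0.877·0.453) = 1.3296/1.3970 = 0.9518.

+0.952c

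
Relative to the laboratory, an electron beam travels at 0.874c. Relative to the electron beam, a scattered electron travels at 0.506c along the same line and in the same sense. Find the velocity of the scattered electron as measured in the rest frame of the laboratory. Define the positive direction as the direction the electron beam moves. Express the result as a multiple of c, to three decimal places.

0.957c

With v = 0.874 and u' = 0.506 (in units of c),
u = (u' + v)/(1 + u'v/c²):
u = (0.506 + 0.874) / (1 + 0.506·0.874) = 1.3800/1.4422 = 0.9568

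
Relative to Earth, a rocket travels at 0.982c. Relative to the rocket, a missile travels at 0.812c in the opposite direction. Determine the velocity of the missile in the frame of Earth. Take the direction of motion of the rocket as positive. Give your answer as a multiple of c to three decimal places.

With v = 0.982 and u' = -0.812 (in units of c),
u = (u' + v)/(1 + u'v/c²):
u = (-0.812 + 0.982) / (1 + (-0.812)·0.982) = 0.1700/0.2026 = 0.8390
(Galilean addition would give +0.170c.)

+0.839c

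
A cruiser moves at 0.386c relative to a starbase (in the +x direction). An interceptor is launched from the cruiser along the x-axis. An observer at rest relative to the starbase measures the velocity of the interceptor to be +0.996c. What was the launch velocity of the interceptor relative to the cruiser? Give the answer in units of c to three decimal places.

Invert the composition law: u' = (u − v)/(1 − uv/c²).
u' = (0.996 − 0.386) / (1 − (0.996)(0.386)) = 0.6100/0.6155 = 0.9910.

+0.991c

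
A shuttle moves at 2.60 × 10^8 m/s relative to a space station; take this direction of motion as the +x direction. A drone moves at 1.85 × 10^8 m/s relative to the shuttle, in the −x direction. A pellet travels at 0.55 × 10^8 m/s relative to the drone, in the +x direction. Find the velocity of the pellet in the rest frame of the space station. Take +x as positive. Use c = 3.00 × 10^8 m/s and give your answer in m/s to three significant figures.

+1.97 × 10^8 m/s

Apply u = (u' + v)/(1 + u'v/c²) successively, working outward toward the space station.
(Dividing each given speed by c = 3.00 × 10^8 m/s to work in units of c.)
Start: velocity of the shuttle relative to the space station = 0.8667c.
Compose with the drone (u' = -0.617 in the shuttle frame): u_1 = (-0.617 + 0.867) / (1 + (-0.617)·0.867) = 0.2500/0.4656 = 0.5370.
Compose with the pellet (u' = 0.183 in the drone frame): u_2 = (0.183 + 0.537) / (1 + 0.183·0.537) = 0.7203/1.0984 = 0.6558.
So u = 0.6558 × 3.00 × 10^8 m/s.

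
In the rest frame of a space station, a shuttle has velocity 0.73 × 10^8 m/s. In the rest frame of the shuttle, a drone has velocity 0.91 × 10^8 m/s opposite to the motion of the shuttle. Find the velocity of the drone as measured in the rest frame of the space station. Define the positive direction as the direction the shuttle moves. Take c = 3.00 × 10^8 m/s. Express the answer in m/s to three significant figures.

In units of c (dividing by 3.00 × 10^8 m/s): v = 0.243, u' = -0.303.
u = (u' + v)/(1 + u'v/c²):
u = (-0.303 + 0.243) / (1 + (-0.303)·0.243) = -0.0600/0.9262 = -0.0648
(Galilean addition would give -0.060c.)
Converting back: u = -0.0648 × 3.00 × 10^8 m/s.

-1.94 × 10^7 m/s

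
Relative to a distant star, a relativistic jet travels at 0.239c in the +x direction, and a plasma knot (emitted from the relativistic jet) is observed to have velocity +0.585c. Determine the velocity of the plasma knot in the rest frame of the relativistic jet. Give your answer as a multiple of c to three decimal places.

+0.402c

Invert the composition law: u' = (u − v)/(1 − uv/c²).
u' = (0.585 − 0.239) / (1 − (0.585)(0.239)) = 0.3460/0.8602 = 0.4022.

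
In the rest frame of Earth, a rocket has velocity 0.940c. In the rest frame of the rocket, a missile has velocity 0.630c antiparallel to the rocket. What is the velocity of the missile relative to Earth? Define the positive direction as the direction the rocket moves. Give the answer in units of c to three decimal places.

+0.760c

With v = 0.940 and u' = -0.630 (in units of c),
u = (u' + v)/(1 + u'v/c²):
u = (-0.630 + 0.940) / (1 + (-0.630)·0.940) = 0.3100/0.4078 = 0.7602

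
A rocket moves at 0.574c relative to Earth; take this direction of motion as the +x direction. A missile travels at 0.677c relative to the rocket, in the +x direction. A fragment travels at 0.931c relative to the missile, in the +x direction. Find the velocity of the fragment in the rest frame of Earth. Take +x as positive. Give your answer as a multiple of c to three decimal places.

0.996c

Apply u = (u' + v)/(1 + u'v/c²) successively, working outward toward Earth.
Start: velocity of the rocket relative to Earth = 0.5740c.
Compose with the missile (u' = 0.677 in the rocket frame): u_1 = (0.677 + 0.574) / (1 + 0.677·0.574) = 1.2510/1.3886 = 0.9009.
Compose with the fragment (u' = 0.931 in the missile frame): u_2 = (0.931 + 0.901) / (1 + 0.931·0.901) = 1.8319/1.8387 = 0.9963.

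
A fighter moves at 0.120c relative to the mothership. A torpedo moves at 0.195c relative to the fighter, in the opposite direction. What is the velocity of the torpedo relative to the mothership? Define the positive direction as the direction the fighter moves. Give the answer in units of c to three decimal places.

-0.077c

With v = 0.120 and u' = -0.195 (in units of c),
u = (u' + v)/(1 + u'v/c²):
u = (-0.195 + 0.120) / (1 + (-0.195)·0.120) = -0.0750/0.9766 = -0.0768
(Galilean addition would give -0.075c.)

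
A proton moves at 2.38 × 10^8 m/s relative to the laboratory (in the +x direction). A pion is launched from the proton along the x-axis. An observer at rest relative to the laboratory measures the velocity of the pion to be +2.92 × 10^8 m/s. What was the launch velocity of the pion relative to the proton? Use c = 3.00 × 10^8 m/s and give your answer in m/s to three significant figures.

+2.37 × 10^8 m/s

v = 0.793c, u = 0.973c.
Invert the composition law: u' = (u − v)/(1 − uv/c²).
u' = (0.973 − 0.793) / (1 − (0.973)(0.793)) = 0.1800/0.2278 = 0.7901.
u' = 0.7901 × 3.00 × 10^8 m/s.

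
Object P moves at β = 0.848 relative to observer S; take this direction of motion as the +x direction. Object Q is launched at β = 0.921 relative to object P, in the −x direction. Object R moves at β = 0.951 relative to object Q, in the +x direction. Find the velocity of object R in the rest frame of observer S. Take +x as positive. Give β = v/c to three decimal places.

β = +0.904

Apply u = (u' + v)/(1 + u'v/c²) successively, working outward toward observer S.
Start: velocity of object P relative to observer S = 0.8480c.
Compose with object Q (u' = -0.921 in object P frame): u_1 = (-0.921 + 0.848) / (1 + (-0.921)·0.848) = -0.0730/0.2190 = -0.3333.
Compose with object R (u' = 0.951 in object Q frame): u_2 = (0.951 + (-0.333)) / (1 + 0.951·(-0.333)) = 0.6177/0.6830 = 0.9043.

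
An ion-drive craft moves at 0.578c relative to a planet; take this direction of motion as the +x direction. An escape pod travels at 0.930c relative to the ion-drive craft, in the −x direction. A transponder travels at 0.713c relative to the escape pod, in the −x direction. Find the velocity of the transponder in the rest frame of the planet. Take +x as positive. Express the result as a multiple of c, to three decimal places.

Apply u = (u' + v)/(1 + u'v/c²) successively, working outward toward the planet.
Start: velocity of the ion-drive craft relative to the planet = 0.5780c.
Compose with the escape pod (u' = -0.930 in the ion-drive craft frame): u_1 = (-0.930 + 0.578) / (1 + (-0.930)·0.578) = -0.3520/0.4625 = -0.7611.
Compose with the transponder (u' = -0.713 in the escape pod frame): u_2 = (-0.713 + (-0.761)) / (1 + (-0.713)·(-0.761)) = -1.4741/1.5427 = -0.9556.

-0.956c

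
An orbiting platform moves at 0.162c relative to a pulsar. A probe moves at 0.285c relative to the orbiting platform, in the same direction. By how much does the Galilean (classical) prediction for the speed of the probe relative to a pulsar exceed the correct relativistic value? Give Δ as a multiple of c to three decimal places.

Δ = 0.020c

Galilean: u_cl = 0.285 + 0.162 = 0.4470.
Relativistic: u_rel = (0.285 + 0.162) / (1 + 0.285·0.162) = 0.4470/1.0462 = 0.4273.
Δ = 0.4470 − 0.4273 = 0.0197.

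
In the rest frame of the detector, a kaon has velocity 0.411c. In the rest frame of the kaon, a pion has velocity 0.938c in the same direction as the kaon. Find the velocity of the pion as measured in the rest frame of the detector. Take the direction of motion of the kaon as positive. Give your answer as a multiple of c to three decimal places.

With v = 0.411 and u' = 0.938 (in units of c),
u = (u' + v)/(1 + u'v/c²):
u = (0.938 + 0.411) / (1 + 0.938·0.411) = 1.3490/1.3855 = 0.9736
(Galilean addition would give +1.349c, exceeding c.)

0.974c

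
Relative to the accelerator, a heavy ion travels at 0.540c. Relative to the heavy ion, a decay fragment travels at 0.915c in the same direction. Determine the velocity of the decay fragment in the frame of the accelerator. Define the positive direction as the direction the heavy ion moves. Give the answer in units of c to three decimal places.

0.974c

With v = 0.540 and u' = 0.915 (in units of c),
u = (u' + v)/(1 + u'v/c²):
u = (0.915 + 0.540) / (1 + 0.915·0.540) = 1.4550/1.4941 = 0.9738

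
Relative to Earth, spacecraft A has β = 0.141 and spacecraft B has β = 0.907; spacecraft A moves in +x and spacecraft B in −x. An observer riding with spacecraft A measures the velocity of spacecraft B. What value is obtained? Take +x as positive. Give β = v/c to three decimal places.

β_A = 0.141, β_B = -0.907.
Transform to A's frame with the inverse velocity-addition law: u' = (u − v)/(1 − uv/c²), taking u = β_B and v = β_A.
u' = (-0.907 − 0.141) / (1 − (0.141)(-0.907)) = -1.0480/1.1279 = -0.9292.

β = -0.929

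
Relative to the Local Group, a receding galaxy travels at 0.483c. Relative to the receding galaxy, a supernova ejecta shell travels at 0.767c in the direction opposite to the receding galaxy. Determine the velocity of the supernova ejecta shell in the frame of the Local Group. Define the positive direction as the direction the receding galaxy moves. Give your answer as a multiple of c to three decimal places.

With v = 0.483 and u' = -0.767 (in units of c),
u = (u' + v)/(1 + u'v/c²):
u = (-0.767 + 0.483) / (1 + (-0.767)·0.483) = -0.2840/0.6295 = -0.4511
(Galilean addition would give -0.284c.)

-0.451c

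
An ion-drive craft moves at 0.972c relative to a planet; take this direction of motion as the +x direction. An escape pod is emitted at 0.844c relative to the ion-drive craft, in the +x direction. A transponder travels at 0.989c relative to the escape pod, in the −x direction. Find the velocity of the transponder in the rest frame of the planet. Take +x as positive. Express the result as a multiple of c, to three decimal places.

+0.643c

Apply u = (u' + v)/(1 + u'v/c²) successively, working outward toward the planet.
Start: velocity of the ion-drive craft relative to the planet = 0.9720c.
Compose with the escape pod (u' = 0.844 in the ion-drive craft frame): u_1 = (0.844 + 0.972) / (1 + 0.844·0.972) = 1.8160/1.8204 = 0.9976.
Compose with the transponder (u' = -0.989 in the escape pod frame): u_2 = (-0.989 + 0.998) / (1 + (-0.989)·0.998) = 0.0086/0.0134 = 0.6431.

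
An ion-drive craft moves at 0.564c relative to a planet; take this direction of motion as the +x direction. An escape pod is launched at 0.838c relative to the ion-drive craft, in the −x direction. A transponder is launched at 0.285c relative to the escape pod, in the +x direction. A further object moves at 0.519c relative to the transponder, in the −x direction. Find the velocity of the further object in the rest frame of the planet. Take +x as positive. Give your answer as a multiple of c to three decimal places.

Apply u = (u' + v)/(1 + u'v/c²) successively, working outward toward the planet.
Start: velocity of the ion-drive craft relative to the planet = 0.5640c.
Compose with the escape pod (u' = -0.838 in the ion-drive craft frame): u_1 = (-0.838 + 0.564) / (1 + (-0.838)·0.564) = -0.2740/0.5274 = -0.5196.
Compose with the transponder (u' = 0.285 in the escape pod frame): u_2 = (0.285 + (-0.520)) / (1 + 0.285·(-0.520)) = -0.2346/0.8519 = -0.2753.
Compose with the further object (u' = -0.519 in the transponder frame): u_3 = (-0.519 + (-0.275)) / (1 + (-0.519)·(-0.275)) = -0.7943/1.1429 = -0.6950.

-0.695c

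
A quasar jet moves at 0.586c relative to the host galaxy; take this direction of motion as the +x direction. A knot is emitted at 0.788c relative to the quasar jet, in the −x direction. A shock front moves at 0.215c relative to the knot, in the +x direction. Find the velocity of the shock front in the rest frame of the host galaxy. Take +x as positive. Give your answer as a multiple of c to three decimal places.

Apply u = (u' + v)/(1 + u'v/c²) successively, working outward toward the host galaxy.
Start: velocity of the quasar jet relative to the host galaxy = 0.5860c.
Compose with the knot (u' = -0.788 in the quasar jet frame): u_1 = (-0.788 + 0.586) / (1 + (-0.788)·0.586) = -0.2020/0.5382 = -0.3753.
Compose with the shock front (u' = 0.215 in the knot frame): u_2 = (0.215 + (-0.375)) / (1 + 0.215·(-0.375)) = -0.1603/0.9193 = -0.1744.

-0.174c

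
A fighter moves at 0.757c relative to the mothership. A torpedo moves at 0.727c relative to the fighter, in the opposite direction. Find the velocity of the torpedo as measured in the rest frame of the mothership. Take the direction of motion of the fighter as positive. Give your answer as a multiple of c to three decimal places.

With v = 0.757 and u' = -0.727 (in units of c),
u = (u' + v)/(1 + u'v/c²):
u = (-0.727 + 0.757) / (1 + (-0.727)·0.757) = 0.0300/0.4497 = 0.0667
(Galilean addition would give +0.030c.)

+0.067c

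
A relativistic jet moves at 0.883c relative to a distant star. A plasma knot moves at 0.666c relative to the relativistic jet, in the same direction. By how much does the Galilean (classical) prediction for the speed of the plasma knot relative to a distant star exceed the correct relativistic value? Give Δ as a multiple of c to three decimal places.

Galilean: u_cl = 0.666 + 0.883 = 1.5490.
Relativistic: u_rel = (0.666 + 0.883) / (1 + 0.666·0.883) = 1.5490/1.5881 = 0.9754.
Δ = 1.5490 − 0.9754 = 0.5736.
(The classical prediction exceeds c; the relativistic result does not.)

Δ = 0.574c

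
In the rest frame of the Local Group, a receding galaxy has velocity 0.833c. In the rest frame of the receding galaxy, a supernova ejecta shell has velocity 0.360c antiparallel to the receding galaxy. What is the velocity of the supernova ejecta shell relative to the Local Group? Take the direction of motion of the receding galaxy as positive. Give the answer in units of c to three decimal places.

+0.676c

With v = 0.833 and u' = -0.360 (in units of c),
u = (u' + v)/(1 + u'v/c²):
u = (-0.360 + 0.833) / (1 + (-0.360)·0.833) = 0.4730/0.7001 = 0.6756
(Galilean addition would give +0.473c.)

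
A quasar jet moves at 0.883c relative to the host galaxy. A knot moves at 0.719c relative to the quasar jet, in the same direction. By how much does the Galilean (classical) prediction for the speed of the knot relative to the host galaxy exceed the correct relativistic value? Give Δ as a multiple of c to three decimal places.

Galilean: u_cl = 0.719 + 0.883 = 1.6020.
Relativistic: u_rel = (0.719 + 0.883) / (1 + 0.719·0.883) = 1.6020/1.6349 = 0.9799.
Δ = 1.6020 − 0.9799 = 0.6221.
(The classical prediction exceeds c; the relativistic result does not.)

Δ = 0.622c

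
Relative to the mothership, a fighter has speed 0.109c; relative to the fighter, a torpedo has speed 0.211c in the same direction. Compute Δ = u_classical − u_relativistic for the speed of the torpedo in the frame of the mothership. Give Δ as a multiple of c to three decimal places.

Δ = 0.007c

Galilean: u_cl = 0.211 + 0.109 = 0.3200.
Relativistic: u_rel = (0.211 + 0.109) / (1 + 0.211·0.109) = 0.3200/1.0230 = 0.3128.
Δ = 0.3200 − 0.3128 = 0.0072.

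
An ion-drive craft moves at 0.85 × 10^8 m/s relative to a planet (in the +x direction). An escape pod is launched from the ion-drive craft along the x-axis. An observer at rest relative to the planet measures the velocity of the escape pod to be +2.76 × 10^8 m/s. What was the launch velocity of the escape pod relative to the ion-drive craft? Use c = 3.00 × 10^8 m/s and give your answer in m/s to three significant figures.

+2.58 × 10^8 m/s

v = 0.283c, u = 0.920c.
Invert the composition law: u' = (u − v)/(1 − uv/c²).
u' = (0.920 − 0.283) / (1 − (0.920)(0.283)) = 0.6367/0.7393 = 0.8611.
u' = 0.8611 × 3.00 × 10^8 m/s.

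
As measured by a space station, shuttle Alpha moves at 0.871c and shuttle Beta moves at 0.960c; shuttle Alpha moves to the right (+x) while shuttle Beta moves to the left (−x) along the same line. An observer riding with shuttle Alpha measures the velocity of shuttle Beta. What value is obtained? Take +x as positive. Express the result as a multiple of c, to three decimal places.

-0.997c

β_A = 0.871, β_B = -0.960.
Transform to A's frame with the inverse velocity-addition law: u' = (u − v)/(1 − uv/c²), taking u = β_B and v = β_A.
u' = (-0.960 − 0.871) / (1 − (0.871)(-0.960)) = -1.8310/1.8362 = -0.9972.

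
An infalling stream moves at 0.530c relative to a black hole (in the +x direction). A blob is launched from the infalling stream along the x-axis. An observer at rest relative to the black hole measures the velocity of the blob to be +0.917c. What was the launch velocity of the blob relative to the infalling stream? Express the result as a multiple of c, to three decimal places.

Invert the composition law: u' = (u − v)/(1 − uv/c²).
u' = (0.917 − 0.530) / (1 − (0.917)(0.530)) = 0.3870/0.5140 = 0.7529.

+0.753c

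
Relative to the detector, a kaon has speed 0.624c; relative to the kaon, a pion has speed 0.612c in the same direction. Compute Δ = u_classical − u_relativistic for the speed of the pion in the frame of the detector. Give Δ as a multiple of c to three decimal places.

Δ = 0.342c

Galilean: u_cl = 0.612 + 0.624 = 1.2360.
Relativistic: u_rel = (0.612 + 0.624) / (1 + 0.612·0.624) = 1.2360/1.3819 = 0.8944.
Δ = 1.2360 − 0.8944 = 0.3416.
(The classical prediction exceeds c; the relativistic result does not.)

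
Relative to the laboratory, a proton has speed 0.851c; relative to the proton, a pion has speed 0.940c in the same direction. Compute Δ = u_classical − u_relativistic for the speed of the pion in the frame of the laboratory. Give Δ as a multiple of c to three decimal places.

Δ = 0.796c

Galilean: u_cl = 0.940 + 0.851 = 1.7910.
Relativistic: u_rel = (0.940 + 0.851) / (1 + 0.940·0.851) = 1.7910/1.7999 = 0.9950.
Δ = 1.7910 − 0.9950 = 0.7960.
(The classical prediction exceeds c; the relativistic result does not.)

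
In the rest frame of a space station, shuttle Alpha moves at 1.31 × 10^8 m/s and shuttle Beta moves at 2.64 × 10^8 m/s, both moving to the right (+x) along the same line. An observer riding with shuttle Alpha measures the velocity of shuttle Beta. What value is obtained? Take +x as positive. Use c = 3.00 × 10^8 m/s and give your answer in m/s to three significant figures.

β_A = 0.437, β_B = 0.880 (dividing each by c = 3.00 × 10^8 m/s).
Transform to A's frame with the inverse velocity-addition law: u' = (u − v)/(1 − uv/c²), taking u = β_B and v = β_A.
u' = (0.880 − 0.437) / (1 − (0.437)(0.880)) = 0.4433/0.6157 = 0.7200.
u' = 0.7200 × 3.00 × 10^8 m/s.

+2.16 × 10^8 m/s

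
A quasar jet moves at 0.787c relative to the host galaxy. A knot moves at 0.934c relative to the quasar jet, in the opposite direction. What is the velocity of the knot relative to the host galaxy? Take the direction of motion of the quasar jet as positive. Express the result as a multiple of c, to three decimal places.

-0.555c

With v = 0.787 and u' = -0.934 (in units of c),
u = (u' + v)/(1 + u'v/c²):
u = (-0.934 + 0.787) / (1 + (-0.934)·0.787) = -0.1470/0.2649 = -0.5548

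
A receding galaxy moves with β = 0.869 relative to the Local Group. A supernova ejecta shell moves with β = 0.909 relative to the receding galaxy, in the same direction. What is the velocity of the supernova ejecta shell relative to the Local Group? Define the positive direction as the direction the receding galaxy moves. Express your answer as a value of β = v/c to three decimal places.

β = 0.993

With v = 0.869 and u' = 0.909 (in units of c),
u = (u' + v)/(1 + u'v/c²):
u = (0.909 + 0.869) / (1 + 0.909·0.869) = 1.7780/1.7899 = 0.9933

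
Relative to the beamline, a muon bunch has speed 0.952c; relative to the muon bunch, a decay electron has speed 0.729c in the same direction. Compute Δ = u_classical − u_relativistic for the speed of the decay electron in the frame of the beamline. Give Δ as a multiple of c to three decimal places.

Galilean: u_cl = 0.729 + 0.952 = 1.6810.
Relativistic: u_rel = (0.729 + 0.952) / (1 + 0.729·0.952) = 1.6810/1.6940 = 0.9923.
Δ = 1.6810 − 0.9923 = 0.6887.
(The classical prediction exceeds c; the relativistic result does not.)

Δ = 0.689c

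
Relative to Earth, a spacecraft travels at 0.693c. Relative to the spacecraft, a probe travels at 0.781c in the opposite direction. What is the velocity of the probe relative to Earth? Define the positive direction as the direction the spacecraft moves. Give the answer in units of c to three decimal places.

-0.192c

With v = 0.693 and u' = -0.781 (in units of c),
u = (u' + v)/(1 + u'v/c²):
u = (-0.781 + 0.693) / (1 + (-0.781)·0.693) = -0.0880/0.4588 = -0.1918
(Galilean addition would give -0.088c.)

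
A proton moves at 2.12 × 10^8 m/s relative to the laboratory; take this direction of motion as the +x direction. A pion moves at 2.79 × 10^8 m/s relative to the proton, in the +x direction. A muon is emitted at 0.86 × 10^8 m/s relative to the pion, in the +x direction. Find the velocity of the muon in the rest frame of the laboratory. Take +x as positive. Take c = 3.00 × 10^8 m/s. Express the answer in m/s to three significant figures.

2.98 × 10^8 m/s

Apply u = (u' + v)/(1 + u'v/c²) successively, working outward toward the laboratory.
(Dividing each given speed by c = 3.00 × 10^8 m/s to work in units of c.)
Start: velocity of the proton relative to the laboratory = 0.7067c.
Compose with the pion (u' = 0.930 in the proton frame): u_1 = (0.930 + 0.707) / (1 + 0.930·0.707) = 1.6367/1.6572 = 0.9876.
Compose with the muon (u' = 0.287 in the pion frame): u_2 = (0.287 + 0.988) / (1 + 0.287·0.988) = 1.2743/1.2831 = 0.9931.
So u = 0.9931 × 3.00 × 10^8 m/s.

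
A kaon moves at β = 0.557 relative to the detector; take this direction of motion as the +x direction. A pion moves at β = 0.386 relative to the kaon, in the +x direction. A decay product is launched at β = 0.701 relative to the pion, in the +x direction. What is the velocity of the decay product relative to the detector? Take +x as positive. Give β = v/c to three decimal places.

β = 0.957

Apply u = (u' + v)/(1 + u'v/c²) successively, working outward toward the detector.
Start: velocity of the kaon relative to the detector = 0.5570c.
Compose with the pion (u' = 0.386 in the kaon frame): u_1 = (0.386 + 0.557) / (1 + 0.386·0.557) = 0.9430/1.2150 = 0.7761.
Compose with the decay product (u' = 0.701 in the pion frame): u_2 = (0.701 + 0.776) / (1 + 0.701·0.776) = 1.4771/1.5441 = 0.9566.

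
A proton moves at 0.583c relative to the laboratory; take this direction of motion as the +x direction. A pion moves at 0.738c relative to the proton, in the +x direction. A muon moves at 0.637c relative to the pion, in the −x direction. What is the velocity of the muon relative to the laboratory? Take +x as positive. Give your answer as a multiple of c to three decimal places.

Apply u = (u' + v)/(1 + u'v/c²) successively, working outward toward the laboratory.
Start: velocity of the proton relative to the laboratory = 0.5830c.
Compose with the pion (u' = 0.738 in the proton frame): u_1 = (0.738 + 0.583) / (1 + 0.738·0.583) = 1.3210/1.4303 = 0.9236.
Compose with the muon (u' = -0.637 in the pion frame): u_2 = (-0.637 + 0.924) / (1 + (-0.637)·0.924) = 0.2866/0.4117 = 0.6962.

+0.696c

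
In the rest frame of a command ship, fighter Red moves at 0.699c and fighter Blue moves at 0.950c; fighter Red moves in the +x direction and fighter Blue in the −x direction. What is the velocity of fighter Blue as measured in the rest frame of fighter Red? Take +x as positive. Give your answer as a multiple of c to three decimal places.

-0.991c

β_A = 0.699, β_B = -0.950.
Transform to A's frame with the inverse velocity-addition law: u' = (u − v)/(1 − uv/c²), taking u = β_B and v = β_A.
u' = (-0.950 − 0.699) / (1 − (0.699)(-0.950)) = -1.6490/1.6641 = -0.9910.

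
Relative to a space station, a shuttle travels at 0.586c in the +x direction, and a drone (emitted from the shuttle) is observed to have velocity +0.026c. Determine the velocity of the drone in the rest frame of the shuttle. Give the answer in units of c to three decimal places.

-0.569c

Invert the composition law: u' = (u − v)/(1 − uv/c²).
u' = (0.026 − 0.586) / (1 − (0.026)(0.586)) = -0.5600/0.9848 = -0.5687.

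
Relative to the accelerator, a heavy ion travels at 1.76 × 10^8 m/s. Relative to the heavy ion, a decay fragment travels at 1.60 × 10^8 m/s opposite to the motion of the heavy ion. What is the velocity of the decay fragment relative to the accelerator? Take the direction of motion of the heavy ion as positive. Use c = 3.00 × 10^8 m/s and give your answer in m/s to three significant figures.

In units of c (dividing by 3.00 × 10^8 m/s): v = 0.587, u' = -0.533.
u = (u' + v)/(1 + u'v/c²):
u = (-0.533 + 0.587) / (1 + (-0.533)·0.587) = 0.0533/0.6871 = 0.0776
(Galilean addition would give +0.053c.)
Converting back: u = 0.0776 × 3.00 × 10^8 m/s.

+2.33 × 10^7 m/s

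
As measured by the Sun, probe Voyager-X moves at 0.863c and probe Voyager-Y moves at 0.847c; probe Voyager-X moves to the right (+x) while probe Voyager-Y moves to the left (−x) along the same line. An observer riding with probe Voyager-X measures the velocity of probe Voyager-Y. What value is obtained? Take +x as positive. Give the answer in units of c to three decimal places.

β_A = 0.863, β_B = -0.847.
Transform to A's frame with the inverse velocity-addition law: u' = (u − v)/(1 − uv/c²), taking u = β_B and v = β_A.
u' = (-0.847 − 0.863) / (1 − (0.863)(-0.847)) = -1.7100/1.7310 = -0.9879.

-0.988c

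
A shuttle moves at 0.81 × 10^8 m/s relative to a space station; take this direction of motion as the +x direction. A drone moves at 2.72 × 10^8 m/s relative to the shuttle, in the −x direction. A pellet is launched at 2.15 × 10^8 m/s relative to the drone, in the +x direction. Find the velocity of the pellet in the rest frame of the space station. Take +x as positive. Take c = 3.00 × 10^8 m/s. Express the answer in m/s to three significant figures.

-9.58 × 10^7 m/s

Apply u = (u' + v)/(1 + u'v/c²) successively, working outward toward the space station.
(Dividing each given speed by c = 3.00 × 10^8 m/s to work in units of c.)
Start: velocity of the shuttle relative to the space station = 0.2700c.
Compose with the drone (u' = -0.907 in the shuttle frame): u_1 = (-0.907 + 0.270) / (1 + (-0.907)·0.270) = -0.6367/0.7552 = -0.8430.
Compose with the pellet (u' = 0.717 in the drone frame): u_2 = (0.717 + (-0.843)) / (1 + 0.717·(-0.843)) = -0.1264/0.3958 = -0.3193.
So u = -0.3193 × 3.00 × 10^8 m/s.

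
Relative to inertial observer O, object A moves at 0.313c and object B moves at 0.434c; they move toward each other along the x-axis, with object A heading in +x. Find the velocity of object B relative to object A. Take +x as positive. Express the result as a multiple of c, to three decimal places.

β_A = 0.313, β_B = -0.434.
Transform to A's frame with the inverse velocity-addition law: u' = (u − v)/(1 − uv/c²), taking u = β_B and v = β_A.
u' = (-0.434 − 0.313) / (1 − (0.313)(-0.434)) = -0.7470/1.1358 = -0.6577.

-0.658c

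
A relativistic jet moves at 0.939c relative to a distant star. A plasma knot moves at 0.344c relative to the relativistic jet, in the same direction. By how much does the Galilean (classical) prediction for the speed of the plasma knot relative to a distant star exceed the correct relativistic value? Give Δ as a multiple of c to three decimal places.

Galilean: u_cl = 0.344 + 0.939 = 1.2830.
Relativistic: u_rel = (0.344 + 0.939) / (1 + 0.344·0.939) = 1.2830/1.3230 = 0.9698.
Δ = 1.2830 − 0.9698 = 0.3132.
(The classical prediction exceeds c; the relativistic result does not.)

Δ = 0.313c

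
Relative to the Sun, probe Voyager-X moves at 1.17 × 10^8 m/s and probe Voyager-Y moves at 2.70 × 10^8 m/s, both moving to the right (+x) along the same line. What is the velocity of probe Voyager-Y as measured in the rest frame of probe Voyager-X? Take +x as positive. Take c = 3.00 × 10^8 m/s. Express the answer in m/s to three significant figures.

+2.36 × 10^8 m/s

β_A = 0.390, β_B = 0.900 (dividing each by c = 3.00 × 10^8 m/s).
Transform to A's frame with the inverse velocity-addition law: u' = (u − v)/(1 − uv/c²), taking u = β_B and v = β_A.
u' = (0.900 − 0.390) / (1 − (0.390)(0.900)) = 0.5100/0.6490 = 0.7858.
u' = 0.7858 × 3.00 × 10^8 m/s.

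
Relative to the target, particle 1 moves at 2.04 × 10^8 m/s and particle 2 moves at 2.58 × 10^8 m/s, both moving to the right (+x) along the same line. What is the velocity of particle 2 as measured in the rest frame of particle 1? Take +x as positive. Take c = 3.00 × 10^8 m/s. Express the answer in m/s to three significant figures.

β_A = 0.680, β_B = 0.860 (dividing each by c = 3.00 × 10^8 m/s).
Transform to A's frame with the inverse velocity-addition law: u' = (u − v)/(1 − uv/c²), taking u = β_B and v = β_A.
u' = (0.860 − 0.680) / (1 − (0.680)(0.860)) = 0.1800/0.4152 = 0.4335.
u' = 0.4335 × 3.00 × 10^8 m/s.

+1.30 × 10^8 m/s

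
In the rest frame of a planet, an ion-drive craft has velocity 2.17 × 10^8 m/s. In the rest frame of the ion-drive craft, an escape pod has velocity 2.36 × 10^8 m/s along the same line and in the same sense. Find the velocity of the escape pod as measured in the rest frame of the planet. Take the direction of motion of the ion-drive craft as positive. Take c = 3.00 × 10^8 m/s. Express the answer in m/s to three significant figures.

In units of c (dividing by 3.00 × 10^8 m/s): v = 0.723, u' = 0.787.
u = (u' + v)/(1 + u'v/c²):
u = (0.787 + 0.723) / (1 + 0.787·0.723) = 1.5100/1.5690 = 0.9624
Converting back: u = 0.9624 × 3.00 × 10^8 m/s.

2.89 × 10^8 m/s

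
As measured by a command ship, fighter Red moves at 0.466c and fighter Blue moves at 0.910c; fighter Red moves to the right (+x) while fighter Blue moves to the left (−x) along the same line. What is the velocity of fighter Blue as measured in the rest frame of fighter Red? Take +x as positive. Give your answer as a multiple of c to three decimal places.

β_A = 0.466, β_B = -0.910.
Transform to A's frame with the inverse velocity-addition law: u' = (u − v)/(1 − uv/c²), taking u = β_B and v = β_A.
u' = (-0.910 − 0.466) / (1 − (0.466)(-0.910)) = -1.3760/1.4241 = -0.9663.

-0.966c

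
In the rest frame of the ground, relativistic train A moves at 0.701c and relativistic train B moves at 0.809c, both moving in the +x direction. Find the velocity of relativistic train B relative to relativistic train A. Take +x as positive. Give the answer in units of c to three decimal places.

+0.249c

β_A = 0.701, β_B = 0.809.
Transform to A's frame with the inverse velocity-addition law: u' = (u − v)/(1 − uv/c²), taking u = β_B and v = β_A.
u' = (0.809 − 0.701) / (1 − (0.701)(0.809)) = 0.1080/0.4329 = 0.2495.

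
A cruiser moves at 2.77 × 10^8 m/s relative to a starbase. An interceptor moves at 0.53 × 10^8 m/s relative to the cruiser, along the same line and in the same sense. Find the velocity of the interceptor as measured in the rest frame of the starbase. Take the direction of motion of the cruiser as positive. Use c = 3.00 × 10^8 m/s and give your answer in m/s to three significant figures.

2.84 × 10^8 m/s

In units of c (dividing by 3.00 × 10^8 m/s): v = 0.923, u' = 0.177.
u = (u' + v)/(1 + u'v/c²):
u = (0.177 + 0.923) / (1 + 0.177·0.923) = 1.1000/1.1631 = 0.9457
Converting back: u = 0.9457 × 3.00 × 10^8 m/s.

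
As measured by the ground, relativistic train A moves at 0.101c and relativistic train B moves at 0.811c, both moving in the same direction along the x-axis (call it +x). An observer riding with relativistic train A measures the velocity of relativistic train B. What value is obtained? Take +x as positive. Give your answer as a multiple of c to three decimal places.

β_A = 0.101, β_B = 0.811.
Transform to A's frame with the inverse velocity-addition law: u' = (u − v)/(1 − uv/c²), taking u = β_B and v = β_A.
u' = (0.811 − 0.101) / (1 − (0.101)(0.811)) = 0.7100/0.9181 = 0.7733.

+0.773c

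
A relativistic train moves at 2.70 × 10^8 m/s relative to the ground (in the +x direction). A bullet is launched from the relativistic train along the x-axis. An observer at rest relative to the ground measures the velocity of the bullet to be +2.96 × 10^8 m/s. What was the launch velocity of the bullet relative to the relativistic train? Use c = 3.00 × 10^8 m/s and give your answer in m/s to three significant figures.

+2.32 × 10^8 m/s

v = 0.900c, u = 0.987c.
Invert the composition law: u' = (u − v)/(1 − uv/c²).
u' = (0.987 − 0.900) / (1 − (0.987)(0.900)) = 0.0867/0.1120 = 0.7738.
u' = 0.7738 × 3.00 × 10^8 m/s.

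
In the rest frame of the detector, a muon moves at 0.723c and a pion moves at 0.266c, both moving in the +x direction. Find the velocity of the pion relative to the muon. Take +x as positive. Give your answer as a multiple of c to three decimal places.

β_A = 0.723, β_B = 0.266.
Transform to A's frame with the inverse velocity-addition law: u' = (u − v)/(1 − uv/c²), taking u = β_B and v = β_A.
u' = (0.266 − 0.723) / (1 − (0.723)(0.266)) = -0.4570/0.8077 = -0.5658.

-0.566c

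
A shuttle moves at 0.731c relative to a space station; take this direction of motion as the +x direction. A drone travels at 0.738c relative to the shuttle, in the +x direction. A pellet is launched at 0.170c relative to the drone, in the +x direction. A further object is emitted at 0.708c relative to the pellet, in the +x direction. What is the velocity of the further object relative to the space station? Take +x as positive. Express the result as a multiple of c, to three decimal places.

Apply u = (u' + v)/(1 + u'v/c²) successively, working outward toward the space station.
Start: velocity of the shuttle relative to the space station = 0.7310c.
Compose with the drone (u' = 0.738 in the shuttle frame): u_1 = (0.738 + 0.731) / (1 + 0.738·0.731) = 1.4690/1.5395 = 0.9542.
Compose with the pellet (u' = 0.170 in the drone frame): u_2 = (0.170 + 0.954) / (1 + 0.170·0.954) = 1.1242/1.1622 = 0.9673.
Compose with the further object (u' = 0.708 in the pellet frame): u_3 = (0.708 + 0.967) / (1 + 0.708·0.967) = 1.6753/1.6849 = 0.9943.

0.994c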